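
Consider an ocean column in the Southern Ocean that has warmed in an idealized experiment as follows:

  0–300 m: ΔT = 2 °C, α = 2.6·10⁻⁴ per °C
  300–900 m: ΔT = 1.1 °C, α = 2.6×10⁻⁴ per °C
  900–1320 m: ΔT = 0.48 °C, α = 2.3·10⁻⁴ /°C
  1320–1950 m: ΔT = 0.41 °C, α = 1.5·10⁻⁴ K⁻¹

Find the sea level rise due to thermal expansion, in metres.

0–300 m: 300 × 2 × 2.6×10⁻⁴ = 0.15600 m
600 × 2.6×10⁻⁴ × 1.1 = 0.17160 m
900–1320 m: 0.48 × 2.3×10⁻⁴ × 420 = 0.046368 m
1320–1950 m: 630 × 0.41 × 1.5×10⁻⁴ = 0.038745 m
Δh = 0.15600 + 0.17160 + 0.046368 + 0.038745 = 0.412713 m ≈ 0.413 m

0.413 m of thermosteric rise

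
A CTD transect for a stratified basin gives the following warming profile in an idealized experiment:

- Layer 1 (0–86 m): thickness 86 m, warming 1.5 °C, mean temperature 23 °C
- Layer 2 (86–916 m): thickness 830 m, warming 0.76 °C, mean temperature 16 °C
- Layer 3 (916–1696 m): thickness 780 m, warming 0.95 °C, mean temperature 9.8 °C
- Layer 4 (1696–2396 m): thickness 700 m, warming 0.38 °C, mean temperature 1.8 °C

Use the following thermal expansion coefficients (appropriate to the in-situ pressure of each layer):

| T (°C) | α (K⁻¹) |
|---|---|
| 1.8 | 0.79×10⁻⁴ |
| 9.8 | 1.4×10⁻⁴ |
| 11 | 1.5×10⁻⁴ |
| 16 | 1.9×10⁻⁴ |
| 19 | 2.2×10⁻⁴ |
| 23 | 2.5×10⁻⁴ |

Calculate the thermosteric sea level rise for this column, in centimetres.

27.7 cm

Layer 1 at 23 °C → α = 2.5×10⁻⁴ K⁻¹
Layer 2 at 16 °C → α = 1.9×10⁻⁴ K⁻¹
Layer 3 at 9.8 °C → α = 1.4×10⁻⁴ K⁻¹
Layer 4 at 1.8 °C → α = 0.79×10⁻⁴ K⁻¹
86 × 1.5 × 2.5×10⁻⁴ = 0.03225 m
830 × 1.9×10⁻⁴ × 0.76 = 0.119852 m
916–1696 m: 1.4×10⁻⁴ × 0.95 × 780 = 0.10374 m
Layer 4: 0.79×10⁻⁴ × 0.38 × 700 = 0.021014 m
Δh = 0.03225 + 0.119852 + 0.10374 + 0.021014 = 0.276856 m ≈ 27.7 cm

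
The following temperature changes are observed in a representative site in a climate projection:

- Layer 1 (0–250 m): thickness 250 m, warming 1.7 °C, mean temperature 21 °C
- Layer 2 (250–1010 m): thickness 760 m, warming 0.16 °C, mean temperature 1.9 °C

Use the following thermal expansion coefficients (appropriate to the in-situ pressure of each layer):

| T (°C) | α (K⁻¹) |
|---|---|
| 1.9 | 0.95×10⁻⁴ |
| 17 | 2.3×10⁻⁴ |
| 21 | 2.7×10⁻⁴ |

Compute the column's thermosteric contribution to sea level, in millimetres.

Layer 1 at 21 °C → α = 2.7×10⁻⁴ K⁻¹
Layer 2 at 1.9 °C → α = 0.95×10⁻⁴ K⁻¹
Layer 1: 2.7×10⁻⁴ × 1.7 × 250 = 0.11475 m
Layer 2: 0.95×10⁻⁴ × 760 × 0.16 = 0.011552 m
Δh = 0.11475 + 0.011552 = 0.126302 m

Δh ≈ 130 mm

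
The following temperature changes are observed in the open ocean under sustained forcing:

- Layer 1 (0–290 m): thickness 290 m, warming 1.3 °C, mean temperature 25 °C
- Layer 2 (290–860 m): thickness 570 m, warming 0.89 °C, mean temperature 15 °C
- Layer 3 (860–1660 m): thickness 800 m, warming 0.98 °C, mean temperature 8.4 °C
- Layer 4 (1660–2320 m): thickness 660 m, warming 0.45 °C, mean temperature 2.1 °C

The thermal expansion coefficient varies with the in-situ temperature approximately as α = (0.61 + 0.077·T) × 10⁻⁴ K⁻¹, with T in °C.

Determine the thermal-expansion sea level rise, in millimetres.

310 mm of thermosteric rise

Layer 1: α = (0.61 + 0.077×25)×10⁻⁴ = 2.535×10⁻⁴ K⁻¹
Layer 2: α = (0.61 + 0.077×15)×10⁻⁴ = 1.765×10⁻⁴ K⁻¹
Layer 3: α = (0.61 + 0.077×8.4)×10⁻⁴ = 1.2568×10⁻⁴ K⁻¹
Layer 4: α = (0.61 + 0.077×2.1)×10⁻⁴ = 0.7717×10⁻⁴ K⁻¹
Layer 1: 2.535×10⁻⁴ × 1.3 × 290 = 0.0955695 m
0.89 × 1.765×10⁻⁴ × 570 = 0.08953845 m
860–1660 m: 0.98 × 800 × 1.2568×10⁻⁴ = 0.09853312 m
0.7717×10⁻⁴ × 0.45 × 660 = 0.02291949 m
Δh = 0.0955695 + 0.08953845 + 0.09853312 + 0.02291949 = 0.30656056 m ≈ 310 mm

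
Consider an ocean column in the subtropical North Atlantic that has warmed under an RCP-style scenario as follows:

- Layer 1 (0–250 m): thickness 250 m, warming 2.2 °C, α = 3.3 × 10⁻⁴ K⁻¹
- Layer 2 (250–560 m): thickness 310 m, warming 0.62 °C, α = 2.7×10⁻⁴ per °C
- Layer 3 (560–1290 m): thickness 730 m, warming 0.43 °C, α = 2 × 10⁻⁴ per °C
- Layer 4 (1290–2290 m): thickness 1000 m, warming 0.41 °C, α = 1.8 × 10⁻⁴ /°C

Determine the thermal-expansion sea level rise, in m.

0–250 m: 2.2 × 250 × 3.3×10⁻⁴ = 0.18150 m
250–560 m: 310 × 0.62 × 2.7×10⁻⁴ = 0.051894 m
Layer 3: 2×10⁻⁴ × 730 × 0.43 = 0.06278 m
Layer 4: 1000 × 1.8×10⁻⁴ × 0.41 = 0.07380 m
Δh = 0.18150 + 0.051894 + 0.06278 + 0.07380 = 0.369974 m

Δh = 0.370 m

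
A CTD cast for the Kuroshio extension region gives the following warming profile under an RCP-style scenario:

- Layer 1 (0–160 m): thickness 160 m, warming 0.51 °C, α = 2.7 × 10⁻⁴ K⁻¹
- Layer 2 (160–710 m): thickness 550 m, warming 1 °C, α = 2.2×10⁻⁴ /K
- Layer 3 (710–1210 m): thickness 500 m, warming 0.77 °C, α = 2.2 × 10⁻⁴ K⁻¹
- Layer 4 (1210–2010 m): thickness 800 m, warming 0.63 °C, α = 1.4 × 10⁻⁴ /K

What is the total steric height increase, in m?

0.298 m of thermosteric rise

160 × 2.7×10⁻⁴ × 0.51 = 0.022032 m
1 × 550 × 2.2×10⁻⁴ = 0.12100 m
2.2×10⁻⁴ × 500 × 0.77 = 0.08470 m
1210–2010 m: 1.4×10⁻⁴ × 800 × 0.63 = 0.07056 m
Δh = 0.022032 + 0.12100 + 0.08470 + 0.07056 = 0.298292 m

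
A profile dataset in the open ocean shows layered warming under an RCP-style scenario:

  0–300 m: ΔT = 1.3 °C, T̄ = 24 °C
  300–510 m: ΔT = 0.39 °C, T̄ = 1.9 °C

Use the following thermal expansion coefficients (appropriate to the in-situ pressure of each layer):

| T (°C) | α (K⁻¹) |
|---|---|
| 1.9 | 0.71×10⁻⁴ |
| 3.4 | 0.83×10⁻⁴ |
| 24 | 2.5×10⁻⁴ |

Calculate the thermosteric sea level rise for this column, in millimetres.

Layer 1 at 24 °C → α = 2.5×10⁻⁴ K⁻¹
Layer 2 at 1.9 °C → α = 0.71×10⁻⁴ K⁻¹
Layer 1: 1.3 × 2.5×10⁻⁴ × 300 = 0.09750 m
Layer 2: 0.71×10⁻⁴ × 210 × 0.39 = 0.0058149 m
Δh = 0.09750 + 0.0058149 = 0.1033149 m

Δh = 103 mm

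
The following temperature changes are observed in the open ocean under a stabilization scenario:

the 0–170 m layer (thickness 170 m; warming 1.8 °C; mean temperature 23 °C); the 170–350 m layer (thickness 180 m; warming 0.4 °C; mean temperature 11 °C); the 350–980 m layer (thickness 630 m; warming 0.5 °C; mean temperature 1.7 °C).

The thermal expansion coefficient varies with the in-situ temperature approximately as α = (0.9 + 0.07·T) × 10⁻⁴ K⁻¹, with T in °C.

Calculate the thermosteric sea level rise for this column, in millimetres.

Layer 1: α = (0.9 + 0.07×23)×10⁻⁴ = 2.51×10⁻⁴ K⁻¹
Layer 2: α = (0.9 + 0.07×11)×10⁻⁴ = 1.67×10⁻⁴ K⁻¹
Layer 3: α = (0.9 + 0.07×1.7)×10⁻⁴ = 1.019×10⁻⁴ K⁻¹
Layer 1: 1.8 × 170 × 2.51×10⁻⁴ = 0.076806 m
180 × 0.4 × 1.67×10⁻⁴ = 0.012024 m
350–980 m: 1.019×10⁻⁴ × 630 × 0.5 = 0.0320985 m
Δh = 0.076806 + 0.012024 + 0.0320985 = 0.1209285 m

Δh ≈ 121 mm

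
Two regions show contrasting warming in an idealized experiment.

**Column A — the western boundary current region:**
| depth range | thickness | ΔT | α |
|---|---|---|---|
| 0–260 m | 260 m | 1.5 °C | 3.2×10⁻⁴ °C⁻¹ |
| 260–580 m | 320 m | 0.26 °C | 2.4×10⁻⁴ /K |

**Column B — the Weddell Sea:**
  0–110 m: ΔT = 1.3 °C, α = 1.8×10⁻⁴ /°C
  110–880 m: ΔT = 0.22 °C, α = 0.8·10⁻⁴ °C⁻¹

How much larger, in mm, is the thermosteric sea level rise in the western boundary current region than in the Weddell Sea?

Δh_A − Δh_B ≈ 110 mm

A 3.2×10⁻⁴ × 260 × 1.5 = 0.12480 m
A 260–580 m: 2.4×10⁻⁴ × 320 × 0.26 = 0.019968 m
A total: 0.144768 m
B Layer 1: 1.8×10⁻⁴ × 110 × 1.3 = 0.02574 m
B 110–880 m: 0.8×10⁻⁴ × 0.22 × 770 = 0.013552 m
B total: 0.039292 m
Difference: 0.144768 − 0.039292 = 0.105476 m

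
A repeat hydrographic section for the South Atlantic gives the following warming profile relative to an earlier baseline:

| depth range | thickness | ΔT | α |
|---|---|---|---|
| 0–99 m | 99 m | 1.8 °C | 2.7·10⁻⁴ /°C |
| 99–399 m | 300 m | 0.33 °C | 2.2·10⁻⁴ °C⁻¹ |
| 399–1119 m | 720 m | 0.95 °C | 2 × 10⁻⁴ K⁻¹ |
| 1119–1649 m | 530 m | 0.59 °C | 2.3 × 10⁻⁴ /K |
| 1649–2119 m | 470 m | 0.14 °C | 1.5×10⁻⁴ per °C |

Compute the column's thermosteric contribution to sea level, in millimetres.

290 mm of thermosteric rise

0–99 m: 99 × 1.8 × 2.7×10⁻⁴ = 0.048114 m
99–399 m: 0.33 × 300 × 2.2×10⁻⁴ = 0.02178 m
399–1119 m: 0.95 × 2×10⁻⁴ × 720 = 0.13680 m
1119–1649 m: 2.3×10⁻⁴ × 530 × 0.59 = 0.071921 m
Layer 5: 470 × 0.14 × 1.5×10⁻⁴ = 0.00987 m
Δh = 0.048114 + 0.02178 + 0.13680 + 0.071921 + 0.00987 = 0.288485 m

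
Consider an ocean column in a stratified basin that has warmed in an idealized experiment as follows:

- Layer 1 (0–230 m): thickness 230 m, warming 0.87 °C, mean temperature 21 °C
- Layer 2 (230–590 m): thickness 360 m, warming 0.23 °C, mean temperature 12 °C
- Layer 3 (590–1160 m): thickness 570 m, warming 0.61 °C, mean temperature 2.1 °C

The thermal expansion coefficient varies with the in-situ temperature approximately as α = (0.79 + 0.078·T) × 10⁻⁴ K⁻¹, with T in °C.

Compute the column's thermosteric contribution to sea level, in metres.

0.0960 m of thermosteric rise

Layer 1: α = (0.79 + 0.078×21)×10⁻⁴ = 2.428×10⁻⁴ K⁻¹
Layer 2: α = (0.79 + 0.078×12)×10⁻⁴ = 1.726×10⁻⁴ K⁻¹
Layer 3: α = (0.79 + 0.078×2.1)×10⁻⁴ = 0.9538×10⁻⁴ K⁻¹
0–230 m: 0.87 × 2.428×10⁻⁴ × 230 = 0.04858428 m
230–590 m: 1.726×10⁻⁴ × 0.23 × 360 = 0.01429128 m
590–1160 m: 0.61 × 570 × 0.9538×10⁻⁴ = 0.033163626 m
Δh = 0.04858428 + 0.01429128 + 0.033163626 = 0.096039186 m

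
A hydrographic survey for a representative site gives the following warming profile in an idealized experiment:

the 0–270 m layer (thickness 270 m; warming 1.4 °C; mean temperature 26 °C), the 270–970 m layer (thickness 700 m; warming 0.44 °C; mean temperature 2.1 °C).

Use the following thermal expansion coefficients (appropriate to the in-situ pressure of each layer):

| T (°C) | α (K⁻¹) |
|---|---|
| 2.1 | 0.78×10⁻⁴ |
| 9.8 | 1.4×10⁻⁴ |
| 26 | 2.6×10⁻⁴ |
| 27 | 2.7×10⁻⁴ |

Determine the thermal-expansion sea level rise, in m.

Layer 1 at 26 °C → α = 2.6×10⁻⁴ K⁻¹
Layer 2 at 2.1 °C → α = 0.78×10⁻⁴ K⁻¹
Layer 1: 270 × 2.6×10⁻⁴ × 1.4 = 0.09828 m
Layer 2: 0.78×10⁻⁴ × 700 × 0.44 = 0.024024 m
Δh = 0.09828 + 0.024024 = 0.122304 m ≈ 0.122 m

about 0.122 m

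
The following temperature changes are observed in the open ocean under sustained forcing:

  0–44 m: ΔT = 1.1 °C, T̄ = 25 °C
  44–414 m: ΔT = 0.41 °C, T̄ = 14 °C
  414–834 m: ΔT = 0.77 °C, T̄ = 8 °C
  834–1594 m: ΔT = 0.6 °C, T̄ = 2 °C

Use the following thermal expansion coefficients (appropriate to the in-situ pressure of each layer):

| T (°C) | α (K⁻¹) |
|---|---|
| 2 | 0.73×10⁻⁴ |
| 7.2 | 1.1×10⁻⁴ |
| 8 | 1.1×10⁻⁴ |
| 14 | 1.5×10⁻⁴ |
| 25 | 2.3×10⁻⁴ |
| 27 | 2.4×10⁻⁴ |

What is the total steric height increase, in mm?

Layer 1 at 25 °C → α = 2.3×10⁻⁴ K⁻¹
Layer 2 at 14 °C → α = 1.5×10⁻⁴ K⁻¹
Layer 3 at 8 °C → α = 1.1×10⁻⁴ K⁻¹
Layer 4 at 2 °C → α = 0.73×10⁻⁴ K⁻¹
Layer 1: 1.1 × 2.3×10⁻⁴ × 44 = 0.011132 m
Layer 2: 1.5×10⁻⁴ × 370 × 0.41 = 0.022755 m
Layer 3: 1.1×10⁻⁴ × 420 × 0.77 = 0.035574 m
834–1594 m: 0.6 × 760 × 0.73×10⁻⁴ = 0.033288 m
Δh = 0.011132 + 0.022755 + 0.035574 + 0.033288 = 0.102749 m

Δh ≈ 103 mm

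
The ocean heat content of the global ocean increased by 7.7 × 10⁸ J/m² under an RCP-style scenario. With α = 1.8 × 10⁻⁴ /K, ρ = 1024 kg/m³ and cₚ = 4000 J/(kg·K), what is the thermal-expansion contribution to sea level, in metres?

about 0.0338 m

Δh = αQ/(ρcₚ) = 1.8×10⁻⁴ × 7.7×10⁸ / (1024 × 4000) ≈ 0.033838 m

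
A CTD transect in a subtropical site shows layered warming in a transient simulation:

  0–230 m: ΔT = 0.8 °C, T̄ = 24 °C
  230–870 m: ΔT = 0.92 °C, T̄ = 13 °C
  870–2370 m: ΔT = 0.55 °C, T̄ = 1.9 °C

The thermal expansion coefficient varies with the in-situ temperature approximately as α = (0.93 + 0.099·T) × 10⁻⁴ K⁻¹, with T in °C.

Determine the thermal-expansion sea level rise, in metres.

Layer 1: α = (0.93 + 0.099×24)×10⁻⁴ = 3.306×10⁻⁴ K⁻¹
Layer 2: α = (0.93 + 0.099×13)×10⁻⁴ = 2.217×10⁻⁴ K⁻¹
Layer 3: α = (0.93 + 0.099×1.9)×10⁻⁴ = 1.1181×10⁻⁴ K⁻¹
230 × 3.306×10⁻⁴ × 0.8 = 0.0608304 m
230–870 m: 2.217×10⁻⁴ × 640 × 0.92 = 0.13053696 m
Layer 3: 1.1181×10⁻⁴ × 0.55 × 1500 = 0.09224325 m
Δh = 0.0608304 + 0.13053696 + 0.09224325 = 0.28361061 m ≈ 0.284 m

about 0.284 m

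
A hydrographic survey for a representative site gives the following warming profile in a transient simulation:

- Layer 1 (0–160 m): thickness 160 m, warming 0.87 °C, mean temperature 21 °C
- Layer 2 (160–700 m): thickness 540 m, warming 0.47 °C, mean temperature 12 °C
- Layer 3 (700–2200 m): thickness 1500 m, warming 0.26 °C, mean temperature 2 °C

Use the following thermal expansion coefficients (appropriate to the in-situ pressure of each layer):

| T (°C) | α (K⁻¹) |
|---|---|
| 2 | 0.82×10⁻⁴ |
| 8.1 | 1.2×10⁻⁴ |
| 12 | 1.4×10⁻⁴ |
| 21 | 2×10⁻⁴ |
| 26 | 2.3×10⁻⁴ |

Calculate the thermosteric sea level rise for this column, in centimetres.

9.54 cm

Layer 1 at 21 °C → α = 2×10⁻⁴ K⁻¹
Layer 2 at 12 °C → α = 1.4×10⁻⁴ K⁻¹
Layer 3 at 2 °C → α = 0.82×10⁻⁴ K⁻¹
0.87 × 160 × 2×10⁻⁴ = 0.02784 m
0.47 × 540 × 1.4×10⁻⁴ = 0.035532 m
1500 × 0.82×10⁻⁴ × 0.26 = 0.03198 m
Δh = 0.02784 + 0.035532 + 0.03198 = 0.095352 m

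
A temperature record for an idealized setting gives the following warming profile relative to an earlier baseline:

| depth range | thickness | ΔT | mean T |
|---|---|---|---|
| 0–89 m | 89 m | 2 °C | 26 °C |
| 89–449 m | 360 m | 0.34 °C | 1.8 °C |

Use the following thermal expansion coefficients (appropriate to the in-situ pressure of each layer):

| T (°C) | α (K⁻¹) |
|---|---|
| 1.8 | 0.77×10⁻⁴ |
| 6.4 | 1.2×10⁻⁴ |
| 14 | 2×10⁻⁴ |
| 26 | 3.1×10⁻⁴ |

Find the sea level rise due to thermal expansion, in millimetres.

Δh ≈ 64.6 mm

Layer 1 at 26 °C → α = 3.1×10⁻⁴ K⁻¹
Layer 2 at 1.8 °C → α = 0.77×10⁻⁴ K⁻¹
2 × 3.1×10⁻⁴ × 89 = 0.05518 m
89–449 m: 0.34 × 0.77×10⁻⁴ × 360 = 0.0094248 m
Δh = 0.05518 + 0.0094248 = 0.0646048 m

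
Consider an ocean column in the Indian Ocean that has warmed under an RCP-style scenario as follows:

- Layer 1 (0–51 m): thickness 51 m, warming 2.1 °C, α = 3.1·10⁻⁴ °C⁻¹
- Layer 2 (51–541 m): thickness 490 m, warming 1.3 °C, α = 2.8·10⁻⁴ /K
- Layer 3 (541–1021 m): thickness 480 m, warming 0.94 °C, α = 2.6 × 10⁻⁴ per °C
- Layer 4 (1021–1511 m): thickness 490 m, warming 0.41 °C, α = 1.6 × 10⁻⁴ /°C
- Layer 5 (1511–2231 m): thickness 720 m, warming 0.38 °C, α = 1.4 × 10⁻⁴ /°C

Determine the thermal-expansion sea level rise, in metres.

0.399 m

0–51 m: 2.1 × 3.1×10⁻⁴ × 51 = 0.033201 m
Layer 2: 2.8×10⁻⁴ × 1.3 × 490 = 0.17836 m
541–1021 m: 480 × 0.94 × 2.6×10⁻⁴ = 0.117312 m
0.41 × 490 × 1.6×10⁻⁴ = 0.032144 m
720 × 1.4×10⁻⁴ × 0.38 = 0.038304 m
Δh = 0.033201 + 0.17836 + 0.117312 + 0.032144 + 0.038304 = 0.399321 m ≈ 0.399 m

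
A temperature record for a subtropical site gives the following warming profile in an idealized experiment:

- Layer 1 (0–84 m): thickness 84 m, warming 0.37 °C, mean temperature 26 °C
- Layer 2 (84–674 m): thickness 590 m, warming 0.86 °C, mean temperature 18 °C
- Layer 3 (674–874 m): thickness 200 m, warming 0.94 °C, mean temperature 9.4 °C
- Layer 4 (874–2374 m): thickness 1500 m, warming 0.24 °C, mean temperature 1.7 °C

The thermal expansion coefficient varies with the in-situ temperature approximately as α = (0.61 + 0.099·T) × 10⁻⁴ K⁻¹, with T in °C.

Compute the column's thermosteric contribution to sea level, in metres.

Δh ≈ 0.19 m

Layer 1: α = (0.61 + 0.099×26)×10⁻⁴ = 3.184×10⁻⁴ K⁻¹
Layer 2: α = (0.61 + 0.099×18)×10⁻⁴ = 2.392×10⁻⁴ K⁻¹
Layer 3: α = (0.61 + 0.099×9.4)×10⁻⁴ = 1.5406×10⁻⁴ K⁻¹
Layer 4: α = (0.61 + 0.099×1.7)×10⁻⁴ = 0.7783×10⁻⁴ K⁻¹
0.37 × 84 × 3.184×10⁻⁴ = 0.009895872 m
0.86 × 2.392×10⁻⁴ × 590 = 0.12137008 m
200 × 0.94 × 1.5406×10⁻⁴ = 0.02896328 m
Layer 4: 0.24 × 0.7783×10⁻⁴ × 1500 = 0.0280188 m
Δh = 0.009895872 + 0.12137008 + 0.02896328 + 0.0280188 = 0.188248032 m ≈ 0.19 m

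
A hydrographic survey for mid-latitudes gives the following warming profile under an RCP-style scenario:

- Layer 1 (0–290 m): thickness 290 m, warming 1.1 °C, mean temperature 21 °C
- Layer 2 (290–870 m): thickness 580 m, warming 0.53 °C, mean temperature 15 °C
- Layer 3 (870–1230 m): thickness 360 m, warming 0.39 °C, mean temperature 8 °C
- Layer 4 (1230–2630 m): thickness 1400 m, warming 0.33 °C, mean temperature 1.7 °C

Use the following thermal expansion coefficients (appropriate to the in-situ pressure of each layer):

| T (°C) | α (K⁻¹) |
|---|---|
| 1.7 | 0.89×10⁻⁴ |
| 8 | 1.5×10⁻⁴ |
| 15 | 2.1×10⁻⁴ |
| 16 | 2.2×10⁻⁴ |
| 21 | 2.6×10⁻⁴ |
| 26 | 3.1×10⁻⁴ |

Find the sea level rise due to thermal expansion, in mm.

Δh = 210 mm

Layer 1 at 21 °C → α = 2.6×10⁻⁴ K⁻¹
Layer 2 at 15 °C → α = 2.1×10⁻⁴ K⁻¹
Layer 3 at 8 °C → α = 1.5×10⁻⁴ K⁻¹
Layer 4 at 1.7 °C → α = 0.89×10⁻⁴ K⁻¹
Layer 1: 2.6×10⁻⁴ × 290 × 1.1 = 0.08294 m
Layer 2: 0.53 × 580 × 2.1×10⁻⁴ = 0.064554 m
0.39 × 360 × 1.5×10⁻⁴ = 0.02106 m
Layer 4: 0.89×10⁻⁴ × 0.33 × 1400 = 0.041118 m
Δh = 0.08294 + 0.064554 + 0.02106 + 0.041118 = 0.209672 m ≈ 210 mm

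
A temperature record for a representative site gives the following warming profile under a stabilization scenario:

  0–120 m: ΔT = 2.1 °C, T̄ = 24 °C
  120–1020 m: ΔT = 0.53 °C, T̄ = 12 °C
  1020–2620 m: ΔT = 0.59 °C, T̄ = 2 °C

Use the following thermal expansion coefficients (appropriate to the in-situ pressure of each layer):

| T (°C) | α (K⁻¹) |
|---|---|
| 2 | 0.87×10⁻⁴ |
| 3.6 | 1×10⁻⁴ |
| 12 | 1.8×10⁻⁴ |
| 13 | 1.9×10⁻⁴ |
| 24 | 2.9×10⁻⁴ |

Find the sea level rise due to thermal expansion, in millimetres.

Δh = 241 mm

Layer 1 at 24 °C → α = 2.9×10⁻⁴ K⁻¹
Layer 2 at 12 °C → α = 1.8×10⁻⁴ K⁻¹
Layer 3 at 2 °C → α = 0.87×10⁻⁴ K⁻¹
Layer 1: 2.9×10⁻⁴ × 2.1 × 120 = 0.07308 m
1.8×10⁻⁴ × 0.53 × 900 = 0.08586 m
Layer 3: 1600 × 0.59 × 0.87×10⁻⁴ = 0.082128 m
Δh = 0.07308 + 0.08586 + 0.082128 = 0.241068 m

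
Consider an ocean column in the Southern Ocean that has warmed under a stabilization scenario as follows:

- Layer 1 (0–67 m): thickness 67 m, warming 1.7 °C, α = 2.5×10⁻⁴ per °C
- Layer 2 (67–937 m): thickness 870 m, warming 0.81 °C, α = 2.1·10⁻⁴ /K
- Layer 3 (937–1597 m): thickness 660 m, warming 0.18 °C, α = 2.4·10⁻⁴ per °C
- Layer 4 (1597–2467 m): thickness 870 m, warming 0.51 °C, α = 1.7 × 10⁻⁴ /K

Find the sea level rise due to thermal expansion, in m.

Δh = 0.28 m

0–67 m: 67 × 1.7 × 2.5×10⁻⁴ = 0.028475 m
Layer 2: 870 × 0.81 × 2.1×10⁻⁴ = 0.147987 m
0.18 × 2.4×10⁻⁴ × 660 = 0.028512 m
1597–2467 m: 870 × 0.51 × 1.7×10⁻⁴ = 0.075429 m
Δh = 0.028475 + 0.147987 + 0.028512 + 0.075429 = 0.280403 m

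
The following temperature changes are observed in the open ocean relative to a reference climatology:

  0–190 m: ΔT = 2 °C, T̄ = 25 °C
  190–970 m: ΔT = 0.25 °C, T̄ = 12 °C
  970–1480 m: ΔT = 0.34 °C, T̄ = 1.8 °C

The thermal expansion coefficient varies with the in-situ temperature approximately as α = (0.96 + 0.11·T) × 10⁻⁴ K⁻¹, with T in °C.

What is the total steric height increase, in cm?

Layer 1: α = (0.96 + 0.11×25)×10⁻⁴ = 3.71×10⁻⁴ K⁻¹
Layer 2: α = (0.96 + 0.11×12)×10⁻⁴ = 2.28×10⁻⁴ K⁻¹
Layer 3: α = (0.96 + 0.11×1.8)×10⁻⁴ = 1.158×10⁻⁴ K⁻¹
0–190 m: 190 × 2 × 3.71×10⁻⁴ = 0.14098 m
190–970 m: 780 × 2.28×10⁻⁴ × 0.25 = 0.04446 m
Layer 3: 1.158×10⁻⁴ × 0.34 × 510 = 0.02007972 m
Δh = 0.14098 + 0.04446 + 0.02007972 = 0.20551972 m

about 20.6 cm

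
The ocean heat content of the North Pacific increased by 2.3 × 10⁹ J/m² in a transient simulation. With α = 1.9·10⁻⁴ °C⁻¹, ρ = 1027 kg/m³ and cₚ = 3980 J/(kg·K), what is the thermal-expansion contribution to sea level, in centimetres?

about 10.7 cm

Δh = αQ/(ρcₚ) = 1.9×10⁻⁴ × 2.3×10⁹ / (1027 × 3980) ≈ 0.10691 m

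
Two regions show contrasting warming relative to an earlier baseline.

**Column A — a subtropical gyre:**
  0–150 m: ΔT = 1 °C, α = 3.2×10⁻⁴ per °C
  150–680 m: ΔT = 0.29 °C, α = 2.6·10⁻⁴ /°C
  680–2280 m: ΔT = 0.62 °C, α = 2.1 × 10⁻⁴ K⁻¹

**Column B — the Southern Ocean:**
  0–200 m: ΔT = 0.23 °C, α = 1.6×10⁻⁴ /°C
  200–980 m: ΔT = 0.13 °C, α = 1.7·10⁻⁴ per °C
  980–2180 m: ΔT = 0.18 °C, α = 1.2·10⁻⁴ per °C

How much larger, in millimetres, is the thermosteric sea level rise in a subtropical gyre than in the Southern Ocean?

A 0–150 m: 3.2×10⁻⁴ × 150 × 1 = 0.04800 m
A Layer 2: 530 × 0.29 × 2.6×10⁻⁴ = 0.039962 m
A 0.62 × 2.1×10⁻⁴ × 1600 = 0.20832 m
A total: 0.296282 m
B Layer 1: 200 × 1.6×10⁻⁴ × 0.23 = 0.00736 m
B Layer 2: 780 × 0.13 × 1.7×10⁻⁴ = 0.017238 m
B 1.2×10⁻⁴ × 0.18 × 1200 = 0.02592 m
B total: 0.050518 m
Difference: 0.296282 − 0.050518 = 0.245764 m

Δh_A − Δh_B ≈ 250 mm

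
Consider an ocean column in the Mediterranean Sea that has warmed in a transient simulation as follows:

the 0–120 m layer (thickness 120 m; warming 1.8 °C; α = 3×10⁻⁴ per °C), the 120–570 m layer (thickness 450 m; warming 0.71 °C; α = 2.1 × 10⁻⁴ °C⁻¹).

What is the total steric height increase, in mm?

about 132 mm

1.8 × 3×10⁻⁴ × 120 = 0.06480 m
120–570 m: 0.71 × 450 × 2.1×10⁻⁴ = 0.067095 m
Δh = 0.06480 + 0.067095 = 0.131895 m ≈ 132 mm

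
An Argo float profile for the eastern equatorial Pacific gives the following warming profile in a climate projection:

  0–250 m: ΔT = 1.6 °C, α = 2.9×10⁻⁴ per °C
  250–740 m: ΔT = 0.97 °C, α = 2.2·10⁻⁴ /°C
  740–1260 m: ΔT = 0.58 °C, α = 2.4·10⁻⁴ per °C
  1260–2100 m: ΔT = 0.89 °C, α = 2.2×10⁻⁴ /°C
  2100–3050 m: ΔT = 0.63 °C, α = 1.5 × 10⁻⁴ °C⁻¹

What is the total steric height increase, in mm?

0–250 m: 2.9×10⁻⁴ × 1.6 × 250 = 0.11600 m
Layer 2: 0.97 × 490 × 2.2×10⁻⁴ = 0.104566 m
Layer 3: 0.58 × 520 × 2.4×10⁻⁴ = 0.072384 m
1260–2100 m: 0.89 × 2.2×10⁻⁴ × 840 = 0.164472 m
Layer 5: 0.63 × 1.5×10⁻⁴ × 950 = 0.089775 m
Δh = 0.11600 + 0.104566 + 0.072384 + 0.164472 + 0.089775 = 0.547197 m

547 mm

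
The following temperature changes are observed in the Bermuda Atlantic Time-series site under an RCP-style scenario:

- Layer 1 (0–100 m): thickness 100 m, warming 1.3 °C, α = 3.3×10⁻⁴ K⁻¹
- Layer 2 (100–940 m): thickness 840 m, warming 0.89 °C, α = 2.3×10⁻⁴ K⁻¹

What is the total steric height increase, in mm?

210 mm of thermosteric rise

100 × 1.3 × 3.3×10⁻⁴ = 0.04290 m
2.3×10⁻⁴ × 840 × 0.89 = 0.171948 m
Δh = 0.04290 + 0.171948 = 0.214848 m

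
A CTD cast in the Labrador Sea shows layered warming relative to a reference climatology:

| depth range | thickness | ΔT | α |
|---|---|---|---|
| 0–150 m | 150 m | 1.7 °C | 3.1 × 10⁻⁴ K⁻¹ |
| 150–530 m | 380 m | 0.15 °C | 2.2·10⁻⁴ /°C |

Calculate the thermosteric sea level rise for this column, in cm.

0–150 m: 1.7 × 150 × 3.1×10⁻⁴ = 0.07905 m
Layer 2: 2.2×10⁻⁴ × 0.15 × 380 = 0.01254 m
Δh = 0.07905 + 0.01254 = 0.09159 m ≈ 9.16 cm

Δh ≈ 9.16 cm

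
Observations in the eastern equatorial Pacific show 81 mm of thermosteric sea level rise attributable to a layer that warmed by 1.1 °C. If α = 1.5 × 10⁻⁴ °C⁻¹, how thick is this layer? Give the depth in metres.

H = Δh/(αΔT) = 0.081 / (1.5×10⁻⁴ × 1.1) ≈ 490.9 m

490 m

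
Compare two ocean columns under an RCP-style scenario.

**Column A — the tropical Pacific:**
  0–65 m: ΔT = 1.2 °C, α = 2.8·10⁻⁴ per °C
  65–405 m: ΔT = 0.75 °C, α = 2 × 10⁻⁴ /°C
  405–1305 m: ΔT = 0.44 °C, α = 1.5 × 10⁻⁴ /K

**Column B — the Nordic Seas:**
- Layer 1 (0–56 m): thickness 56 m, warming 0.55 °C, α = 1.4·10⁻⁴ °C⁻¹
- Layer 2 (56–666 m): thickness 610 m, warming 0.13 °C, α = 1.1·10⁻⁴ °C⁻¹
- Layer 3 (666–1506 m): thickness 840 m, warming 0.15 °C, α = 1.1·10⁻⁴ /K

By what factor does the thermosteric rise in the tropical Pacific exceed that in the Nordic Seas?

A 0–65 m: 65 × 2.8×10⁻⁴ × 1.2 = 0.02184 m
A 2×10⁻⁴ × 0.75 × 340 = 0.05100 m
A Layer 3: 900 × 0.44 × 1.5×10⁻⁴ = 0.05940 m
A total: 0.13224 m
B 0.55 × 1.4×10⁻⁴ × 56 = 0.004312 m
B Layer 2: 610 × 1.1×10⁻⁴ × 0.13 = 0.008723 m
B 840 × 1.1×10⁻⁴ × 0.15 = 0.01386 m
B total: 0.026895 m
Ratio: 0.13224 / 0.026895 ≈ 4.917

4.92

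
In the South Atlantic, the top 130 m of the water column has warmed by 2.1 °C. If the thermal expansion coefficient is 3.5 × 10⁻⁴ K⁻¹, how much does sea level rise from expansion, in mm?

Δh = 95.6 mm

Δh = αΔT·H = 3.5×10⁻⁴ × 2.1 × 130 = 0.09555 m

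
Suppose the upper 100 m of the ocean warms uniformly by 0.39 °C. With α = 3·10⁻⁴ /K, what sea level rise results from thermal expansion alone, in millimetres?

Δh ≈ 11.7 mm

Δh = αΔT·H = 3×10⁻⁴ × 0.39 × 100 = 0.01170 m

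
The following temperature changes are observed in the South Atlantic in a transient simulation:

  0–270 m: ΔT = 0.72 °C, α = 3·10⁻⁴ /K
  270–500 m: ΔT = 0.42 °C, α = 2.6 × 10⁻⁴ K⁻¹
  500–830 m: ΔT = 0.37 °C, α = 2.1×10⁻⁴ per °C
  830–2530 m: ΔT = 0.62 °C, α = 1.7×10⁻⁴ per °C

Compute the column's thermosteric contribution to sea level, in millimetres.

0–270 m: 3×10⁻⁴ × 270 × 0.72 = 0.05832 m
Layer 2: 0.42 × 230 × 2.6×10⁻⁴ = 0.025116 m
Layer 3: 330 × 2.1×10⁻⁴ × 0.37 = 0.025641 m
Layer 4: 1700 × 1.7×10⁻⁴ × 0.62 = 0.17918 m
Δh = 0.05832 + 0.025116 + 0.025641 + 0.17918 = 0.288257 m

288 mm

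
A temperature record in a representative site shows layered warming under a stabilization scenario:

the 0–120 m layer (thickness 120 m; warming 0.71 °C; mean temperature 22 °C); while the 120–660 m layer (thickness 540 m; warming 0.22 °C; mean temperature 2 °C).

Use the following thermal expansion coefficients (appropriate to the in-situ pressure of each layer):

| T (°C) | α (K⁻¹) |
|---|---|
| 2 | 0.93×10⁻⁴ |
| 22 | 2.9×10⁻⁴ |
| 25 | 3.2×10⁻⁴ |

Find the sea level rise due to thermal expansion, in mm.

36 mm

Layer 1 at 22 °C → α = 2.9×10⁻⁴ K⁻¹
Layer 2 at 2 °C → α = 0.93×10⁻⁴ K⁻¹
120 × 2.9×10⁻⁴ × 0.71 = 0.024708 m
Layer 2: 0.93×10⁻⁴ × 0.22 × 540 = 0.0110484 m
Δh = 0.024708 + 0.0110484 = 0.0357564 m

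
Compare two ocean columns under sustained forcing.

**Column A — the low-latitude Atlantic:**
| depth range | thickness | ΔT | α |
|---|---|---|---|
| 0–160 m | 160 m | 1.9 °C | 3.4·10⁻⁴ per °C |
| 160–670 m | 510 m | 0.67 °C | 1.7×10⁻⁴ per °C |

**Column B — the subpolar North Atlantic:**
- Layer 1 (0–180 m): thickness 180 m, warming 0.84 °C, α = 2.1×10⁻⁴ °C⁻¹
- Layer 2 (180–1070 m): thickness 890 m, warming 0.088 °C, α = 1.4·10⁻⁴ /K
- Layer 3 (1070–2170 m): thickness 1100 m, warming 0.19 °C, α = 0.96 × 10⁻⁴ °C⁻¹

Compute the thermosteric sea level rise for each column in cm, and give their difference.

A 160 × 3.4×10⁻⁴ × 1.9 = 0.10336 m
A Layer 2: 0.67 × 510 × 1.7×10⁻⁴ = 0.058089 m
A total: 0.161449 m
B 0–180 m: 0.84 × 180 × 2.1×10⁻⁴ = 0.031752 m
B Layer 2: 0.088 × 890 × 1.4×10⁻⁴ = 0.0109648 m
B 0.96×10⁻⁴ × 1100 × 0.19 = 0.020064 m
B total: 0.0627808 m
Difference: 0.161449 − 0.0627808 = 0.0986682 m

A: 16.1 cm; B: 6.28 cm; difference 9.87 cm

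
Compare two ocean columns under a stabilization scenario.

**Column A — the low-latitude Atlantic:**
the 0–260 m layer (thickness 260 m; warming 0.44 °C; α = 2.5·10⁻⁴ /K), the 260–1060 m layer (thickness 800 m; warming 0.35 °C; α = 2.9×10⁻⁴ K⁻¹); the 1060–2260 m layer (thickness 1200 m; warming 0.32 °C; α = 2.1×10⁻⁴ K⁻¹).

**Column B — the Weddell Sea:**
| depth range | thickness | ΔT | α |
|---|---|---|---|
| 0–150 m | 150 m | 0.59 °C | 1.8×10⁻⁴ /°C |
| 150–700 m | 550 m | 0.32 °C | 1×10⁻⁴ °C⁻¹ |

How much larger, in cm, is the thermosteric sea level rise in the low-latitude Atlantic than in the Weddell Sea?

16 cm

A 0.44 × 260 × 2.5×10⁻⁴ = 0.02860 m
A 260–1060 m: 2.9×10⁻⁴ × 800 × 0.35 = 0.08120 m
A 1200 × 0.32 × 2.1×10⁻⁴ = 0.08064 m
A total: 0.19044 m
B Layer 1: 0.59 × 150 × 1.8×10⁻⁴ = 0.01593 m
B 550 × 1×10⁻⁴ × 0.32 = 0.01760 m
B total: 0.03353 m
Difference: 0.19044 − 0.03353 = 0.15691 m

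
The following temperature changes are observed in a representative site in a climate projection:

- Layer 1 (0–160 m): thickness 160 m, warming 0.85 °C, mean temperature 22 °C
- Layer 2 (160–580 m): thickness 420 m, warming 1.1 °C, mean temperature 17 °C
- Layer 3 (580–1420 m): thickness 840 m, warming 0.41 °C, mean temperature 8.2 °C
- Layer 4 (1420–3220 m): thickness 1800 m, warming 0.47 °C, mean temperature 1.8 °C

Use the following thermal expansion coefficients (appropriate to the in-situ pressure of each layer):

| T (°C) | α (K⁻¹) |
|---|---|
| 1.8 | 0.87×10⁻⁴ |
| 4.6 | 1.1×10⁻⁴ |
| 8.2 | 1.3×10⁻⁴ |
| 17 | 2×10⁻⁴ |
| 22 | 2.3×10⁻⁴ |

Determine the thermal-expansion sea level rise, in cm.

Layer 1 at 22 °C → α = 2.3×10⁻⁴ K⁻¹
Layer 2 at 17 °C → α = 2×10⁻⁴ K⁻¹
Layer 3 at 8.2 °C → α = 1.3×10⁻⁴ K⁻¹
Layer 4 at 1.8 °C → α = 0.87×10⁻⁴ K⁻¹
0–160 m: 0.85 × 160 × 2.3×10⁻⁴ = 0.03128 m
2×10⁻⁴ × 1.1 × 420 = 0.09240 m
Layer 3: 0.41 × 840 × 1.3×10⁻⁴ = 0.044772 m
1420–3220 m: 0.87×10⁻⁴ × 1800 × 0.47 = 0.073602 m
Δh = 0.03128 + 0.09240 + 0.044772 + 0.073602 = 0.242054 m ≈ 24.2 cm

Δh ≈ 24.2 cm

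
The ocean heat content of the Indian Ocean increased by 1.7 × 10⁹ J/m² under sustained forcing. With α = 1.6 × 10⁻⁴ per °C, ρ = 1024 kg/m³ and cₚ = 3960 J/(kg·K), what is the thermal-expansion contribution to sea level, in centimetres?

Δh = αQ/(ρcₚ) = 1.6×10⁻⁴ × 1.7×10⁹ / (1024 × 3960) ≈ 0.067077 m

6.71 cm of thermosteric rise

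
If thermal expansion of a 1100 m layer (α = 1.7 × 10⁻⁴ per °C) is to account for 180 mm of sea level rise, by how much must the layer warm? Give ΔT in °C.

0.963 °C

ΔT = Δh/(αH) = 0.18 / (1.7×10⁻⁴ × 1100) ≈ 0.9626 °C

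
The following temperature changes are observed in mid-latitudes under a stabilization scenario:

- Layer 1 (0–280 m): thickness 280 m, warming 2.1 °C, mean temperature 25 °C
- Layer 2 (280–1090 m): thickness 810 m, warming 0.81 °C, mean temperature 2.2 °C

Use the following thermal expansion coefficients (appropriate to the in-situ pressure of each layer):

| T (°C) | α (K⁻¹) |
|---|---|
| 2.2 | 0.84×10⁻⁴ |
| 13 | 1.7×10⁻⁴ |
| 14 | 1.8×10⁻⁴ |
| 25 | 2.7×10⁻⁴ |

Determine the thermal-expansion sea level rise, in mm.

Δh ≈ 214 mm

Layer 1 at 25 °C → α = 2.7×10⁻⁴ K⁻¹
Layer 2 at 2.2 °C → α = 0.84×10⁻⁴ K⁻¹
0–280 m: 280 × 2.1 × 2.7×10⁻⁴ = 0.15876 m
810 × 0.84×10⁻⁴ × 0.81 = 0.0551124 m
Δh = 0.15876 + 0.0551124 = 0.2138724 m ≈ 214 mm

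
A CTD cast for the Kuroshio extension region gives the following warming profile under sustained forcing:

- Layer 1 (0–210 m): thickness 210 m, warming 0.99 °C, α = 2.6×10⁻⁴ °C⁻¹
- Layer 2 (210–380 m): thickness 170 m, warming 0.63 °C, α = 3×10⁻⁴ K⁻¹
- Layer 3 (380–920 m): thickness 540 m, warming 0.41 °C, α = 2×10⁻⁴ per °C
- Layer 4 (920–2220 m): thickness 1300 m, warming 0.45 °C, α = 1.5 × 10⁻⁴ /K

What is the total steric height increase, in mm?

Δh ≈ 218 mm

0–210 m: 2.6×10⁻⁴ × 0.99 × 210 = 0.054054 m
Layer 2: 0.63 × 3×10⁻⁴ × 170 = 0.03213 m
380–920 m: 0.41 × 540 × 2×10⁻⁴ = 0.04428 m
Layer 4: 1.5×10⁻⁴ × 0.45 × 1300 = 0.08775 m
Δh = 0.054054 + 0.03213 + 0.04428 + 0.08775 = 0.218214 m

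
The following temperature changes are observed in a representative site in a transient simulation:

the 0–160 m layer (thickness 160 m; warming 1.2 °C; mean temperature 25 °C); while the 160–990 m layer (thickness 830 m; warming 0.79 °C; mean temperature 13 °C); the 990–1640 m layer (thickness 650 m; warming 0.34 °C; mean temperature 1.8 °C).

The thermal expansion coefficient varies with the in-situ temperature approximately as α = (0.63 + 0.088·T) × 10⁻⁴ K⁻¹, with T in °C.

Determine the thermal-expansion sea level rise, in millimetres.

Layer 1: α = (0.63 + 0.088×25)×10⁻⁴ = 2.83×10⁻⁴ K⁻¹
Layer 2: α = (0.63 + 0.088×13)×10⁻⁴ = 1.774×10⁻⁴ K⁻¹
Layer 3: α = (0.63 + 0.088×1.8)×10⁻⁴ = 0.7884×10⁻⁴ K⁻¹
1.2 × 160 × 2.83×10⁻⁴ = 0.054336 m
Layer 2: 0.79 × 1.774×10⁻⁴ × 830 = 0.11632118 m
990–1640 m: 650 × 0.34 × 0.7884×10⁻⁴ = 0.01742364 m
Δh = 0.054336 + 0.11632118 + 0.01742364 = 0.18808082 m

about 190 mm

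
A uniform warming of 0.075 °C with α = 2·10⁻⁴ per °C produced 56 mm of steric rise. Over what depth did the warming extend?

H = Δh/(αΔT) = 0.056 / (2×10⁻⁴ × 0.075) ≈ 3733 m

H ≈ 3730 m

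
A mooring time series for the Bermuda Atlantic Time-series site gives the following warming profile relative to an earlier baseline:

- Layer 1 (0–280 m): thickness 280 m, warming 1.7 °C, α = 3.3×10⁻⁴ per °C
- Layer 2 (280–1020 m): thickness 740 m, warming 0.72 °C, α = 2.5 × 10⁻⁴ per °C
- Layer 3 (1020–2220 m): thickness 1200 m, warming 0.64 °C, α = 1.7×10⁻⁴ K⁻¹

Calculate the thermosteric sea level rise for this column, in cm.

42 cm of thermosteric rise

0–280 m: 280 × 1.7 × 3.3×10⁻⁴ = 0.15708 m
0.72 × 740 × 2.5×10⁻⁴ = 0.13320 m
Layer 3: 0.64 × 1200 × 1.7×10⁻⁴ = 0.13056 m
Δh = 0.15708 + 0.13320 + 0.13056 = 0.42084 m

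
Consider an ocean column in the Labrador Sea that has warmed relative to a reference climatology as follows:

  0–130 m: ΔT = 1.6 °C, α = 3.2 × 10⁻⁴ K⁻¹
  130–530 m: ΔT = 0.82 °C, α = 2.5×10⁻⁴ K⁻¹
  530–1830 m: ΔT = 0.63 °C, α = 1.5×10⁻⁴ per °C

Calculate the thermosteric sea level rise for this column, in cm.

130 × 1.6 × 3.2×10⁻⁴ = 0.06656 m
2.5×10⁻⁴ × 400 × 0.82 = 0.08200 m
Layer 3: 1300 × 0.63 × 1.5×10⁻⁴ = 0.12285 m
Δh = 0.06656 + 0.08200 + 0.12285 = 0.27141 m ≈ 27.1 cm

Δh = 27.1 cm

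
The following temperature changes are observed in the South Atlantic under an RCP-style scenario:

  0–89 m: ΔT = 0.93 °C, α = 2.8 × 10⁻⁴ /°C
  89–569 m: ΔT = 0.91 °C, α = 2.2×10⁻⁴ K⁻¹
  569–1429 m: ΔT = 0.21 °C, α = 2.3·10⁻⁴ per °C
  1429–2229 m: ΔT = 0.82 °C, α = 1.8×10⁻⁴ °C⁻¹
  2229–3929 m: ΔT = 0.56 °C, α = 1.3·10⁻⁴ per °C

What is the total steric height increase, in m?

0.403 m

Layer 1: 2.8×10⁻⁴ × 0.93 × 89 = 0.0231756 m
89–569 m: 0.91 × 2.2×10⁻⁴ × 480 = 0.096096 m
569–1429 m: 2.3×10⁻⁴ × 860 × 0.21 = 0.041538 m
800 × 0.82 × 1.8×10⁻⁴ = 0.11808 m
Layer 5: 1700 × 0.56 × 1.3×10⁻⁴ = 0.12376 m
Δh = 0.0231756 + 0.096096 + 0.041538 + 0.11808 + 0.12376 = 0.4026496 m ≈ 0.403 m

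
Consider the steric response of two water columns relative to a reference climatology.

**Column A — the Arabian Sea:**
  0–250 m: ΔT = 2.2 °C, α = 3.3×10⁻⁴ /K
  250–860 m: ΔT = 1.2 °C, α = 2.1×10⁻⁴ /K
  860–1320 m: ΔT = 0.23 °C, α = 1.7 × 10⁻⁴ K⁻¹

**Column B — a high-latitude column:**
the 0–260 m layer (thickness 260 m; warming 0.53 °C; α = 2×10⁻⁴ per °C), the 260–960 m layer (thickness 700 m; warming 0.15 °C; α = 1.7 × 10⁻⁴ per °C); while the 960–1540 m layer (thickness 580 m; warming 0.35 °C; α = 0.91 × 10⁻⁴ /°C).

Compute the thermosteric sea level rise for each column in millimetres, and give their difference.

A 3.3×10⁻⁴ × 2.2 × 250 = 0.18150 m
A 2.1×10⁻⁴ × 1.2 × 610 = 0.15372 m
A 460 × 1.7×10⁻⁴ × 0.23 = 0.017986 m
A total: 0.353206 m
B Layer 1: 260 × 2×10⁻⁴ × 0.53 = 0.02756 m
B 260–960 m: 0.15 × 1.7×10⁻⁴ × 700 = 0.01785 m
B 0.35 × 0.91×10⁻⁴ × 580 = 0.018473 m
B total: 0.063883 m
Difference: 0.353206 − 0.063883 = 0.289323 m

A: 353 mm; B: 63.9 mm; difference 289 mm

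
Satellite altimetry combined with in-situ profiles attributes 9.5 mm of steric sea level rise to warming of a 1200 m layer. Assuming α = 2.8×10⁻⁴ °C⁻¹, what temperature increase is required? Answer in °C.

ΔT = Δh/(αH) = 0.0095 / (2.8×10⁻⁴ × 1200) ≈ 0.02827 °C

about 0.0283 °C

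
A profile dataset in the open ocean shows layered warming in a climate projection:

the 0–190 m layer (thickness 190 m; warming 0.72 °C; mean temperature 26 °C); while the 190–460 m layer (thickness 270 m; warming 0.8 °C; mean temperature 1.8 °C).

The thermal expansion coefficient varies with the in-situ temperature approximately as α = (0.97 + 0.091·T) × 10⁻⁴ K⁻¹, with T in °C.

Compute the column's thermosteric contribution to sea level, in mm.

Layer 1: α = (0.97 + 0.091×26)×10⁻⁴ = 3.336×10⁻⁴ K⁻¹
Layer 2: α = (0.97 + 0.091×1.8)×10⁻⁴ = 1.1338×10⁻⁴ K⁻¹
Layer 1: 0.72 × 190 × 3.336×10⁻⁴ = 0.04563648 m
0.8 × 1.1338×10⁻⁴ × 270 = 0.02449008 m
Δh = 0.04563648 + 0.02449008 = 0.07012656 m

Δh ≈ 70 mm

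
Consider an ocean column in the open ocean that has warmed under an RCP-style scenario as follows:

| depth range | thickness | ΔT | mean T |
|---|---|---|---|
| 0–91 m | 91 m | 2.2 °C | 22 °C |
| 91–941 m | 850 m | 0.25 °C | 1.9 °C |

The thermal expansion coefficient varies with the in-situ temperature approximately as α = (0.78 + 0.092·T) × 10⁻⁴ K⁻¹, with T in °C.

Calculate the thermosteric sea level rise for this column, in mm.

Layer 1: α = (0.78 + 0.092×22)×10⁻⁴ = 2.804×10⁻⁴ K⁻¹
Layer 2: α = (0.78 + 0.092×1.9)×10⁻⁴ = 0.9548×10⁻⁴ K⁻¹
2.804×10⁻⁴ × 91 × 2.2 = 0.05613608 m
850 × 0.25 × 0.9548×10⁻⁴ = 0.0202895 m
Δh = 0.05613608 + 0.0202895 = 0.07642558 m

76.4 mm of thermosteric rise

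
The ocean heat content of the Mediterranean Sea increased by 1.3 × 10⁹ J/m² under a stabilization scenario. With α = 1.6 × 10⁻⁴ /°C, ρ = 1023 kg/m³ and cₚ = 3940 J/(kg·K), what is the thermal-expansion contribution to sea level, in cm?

Δh = αQ/(ρcₚ) = 1.6×10⁻⁴ × 1.3×10⁹ / (1023 × 3940) ≈ 0.051605 m

5.2 cm of thermosteric rise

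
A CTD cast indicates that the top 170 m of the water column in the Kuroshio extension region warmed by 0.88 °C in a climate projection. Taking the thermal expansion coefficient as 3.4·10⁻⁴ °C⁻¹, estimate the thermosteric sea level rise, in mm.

51 mm

Δh = αΔT·H = 3.4×10⁻⁴ × 0.88 × 170 = 0.050864 m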